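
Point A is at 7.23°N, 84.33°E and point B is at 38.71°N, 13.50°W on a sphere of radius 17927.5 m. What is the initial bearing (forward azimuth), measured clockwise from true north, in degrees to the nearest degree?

309°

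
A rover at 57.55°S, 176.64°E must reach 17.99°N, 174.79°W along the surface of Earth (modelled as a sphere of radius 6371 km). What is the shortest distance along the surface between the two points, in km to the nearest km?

Let φ₁ = -1.0044 rad, φ₂ = 0.3140 rad, and Δλ = 0.1496 rad.
cos c = sin φ₁ sin φ₂ + cos φ₁ cos φ₂ cos Δλ = (-0.8439)(0.3089) + (0.5366)(0.9511)(0.9888) = 0.24401,
so c = arccos(0.24401) = 1.32430 rad.
Distance = R·c = 6371 × 1.3243 ≈ 8437 km.

8437 km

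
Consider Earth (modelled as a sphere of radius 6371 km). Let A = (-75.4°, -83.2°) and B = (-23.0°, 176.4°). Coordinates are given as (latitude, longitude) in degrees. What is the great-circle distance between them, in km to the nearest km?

7823 km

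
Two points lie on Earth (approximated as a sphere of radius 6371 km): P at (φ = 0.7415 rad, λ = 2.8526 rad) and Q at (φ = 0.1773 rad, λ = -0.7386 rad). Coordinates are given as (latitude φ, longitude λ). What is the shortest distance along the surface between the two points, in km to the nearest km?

13601 km

In radians: φ₁ = 0.7415, φ₂ = 0.1773, Δλ = 154.239° = 2.6920 rad.
cos c = sin φ₁ sin φ₂ + cos φ₁ cos φ₂ cos Δλ = (0.6754)(0.1764) + (0.7375)(0.9843)(-0.9006) = -0.53463,
so c = arccos(-0.53463) = 2.13487 rad.
Distance = R·c = 6371 × 2.1349 ≈ 13601 km.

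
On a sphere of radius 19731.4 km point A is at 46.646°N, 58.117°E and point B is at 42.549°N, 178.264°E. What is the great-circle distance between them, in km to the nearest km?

In radians: φ₁ = 0.8141, φ₂ = 0.7426, Δλ = 120.147° = 2.0970 rad.
Haversine: a = sin²(Δφ/2) + cos φ₁ cos φ₂ sin²(Δλ/2) = 0.0013 + (0.6865)(0.7367)(0.7511) = 0.38115.
Central angle c = 2·arcsin(√a) = 1.33080 rad.
Distance = R·c = 19731.4 × 1.3308 ≈ 26259 km.

26259 km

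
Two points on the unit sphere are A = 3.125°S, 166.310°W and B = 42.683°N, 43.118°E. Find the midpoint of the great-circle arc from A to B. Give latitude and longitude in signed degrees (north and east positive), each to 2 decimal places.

50.79°, 148.46°

The central angle between A and B is δ = 2.3135 rad.
With f = 0.5, the slerp weights are sin((1−f)δ)/sin δ = 1.2428 and sin(fδ)/sin δ = 1.2428.
Weighted sum of the unit vectors: (1.2428)·(-0.9701,-0.2363,-0.0545) + (1.2428)·(0.5366,0.5025,0.6779) = (-0.5388, 0.3308, 0.7748).
Converting back: φ = atan2(z, √(x²+y²)) = 50.79°, λ = atan2(y, x) = 148.46°.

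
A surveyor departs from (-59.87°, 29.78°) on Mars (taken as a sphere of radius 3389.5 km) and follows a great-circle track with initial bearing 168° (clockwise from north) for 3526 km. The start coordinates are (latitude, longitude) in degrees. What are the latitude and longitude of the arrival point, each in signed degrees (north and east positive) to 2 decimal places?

-59.44°, -170.88°

Angular distance δ = d/R = 3526/3389.5 = 1.04027 rad; initial bearing θ = 2.9322 rad.
sin φ₂ = sin φ₁ cos δ + cos φ₁ sin δ cos θ = (-0.8649)(0.5060) + (0.5020)(0.8625)(-0.9781) = -0.8611, so φ₂ = -59.44°.
Δλ = atan2(sin θ sin δ cos φ₁, cos δ − sin φ₁ sin φ₂) = atan2(0.0900, -0.2388) = 159.345°.
λ₂ = 29.780° + 159.345° = 189.12° → -170.88° after wrapping to (−180°, 180°].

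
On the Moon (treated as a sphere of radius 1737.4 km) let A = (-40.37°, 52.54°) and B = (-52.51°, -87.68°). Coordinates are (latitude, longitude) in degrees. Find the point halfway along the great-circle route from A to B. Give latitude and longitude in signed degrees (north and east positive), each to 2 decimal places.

-71.29°, -0.39°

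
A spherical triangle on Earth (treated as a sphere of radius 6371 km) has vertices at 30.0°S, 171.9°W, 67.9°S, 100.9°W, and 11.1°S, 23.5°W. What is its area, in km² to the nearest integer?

11624699 km²

Side lengths (central angles): a = 1.3089, b = 2.2492, c = 0.9651 rad; semiperimeter s = 2.2616.
By l'Huilier's theorem, tan(E/4) = √[tan(s/2) tan((s−a)/2) tan((s−b)/2) tan((s−c)/2)], giving spherical excess E = 0.2864 rad.
Area = E·R² = 0.2864 × (6371)² ≈ 11624699 km².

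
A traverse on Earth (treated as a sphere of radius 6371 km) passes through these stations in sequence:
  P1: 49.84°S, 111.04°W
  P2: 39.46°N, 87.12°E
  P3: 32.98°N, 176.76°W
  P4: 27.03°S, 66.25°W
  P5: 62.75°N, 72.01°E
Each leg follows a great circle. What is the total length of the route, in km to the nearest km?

54834 km

Leg P1→P2: central angle 2.8537 rad, distance 18180.7 km.
Leg P2→P3: central angle 1.2902 rad, distance 8220.0 km.
Leg P3→P4: central angle 2.1050 rad, distance 13411.2 km.
Leg P4→P5: central angle 2.3580 rad, distance 15022.6 km.
Total: 18180.7 + 8220.0 + 13411.2 + 15022.6 ≈ 54834 km.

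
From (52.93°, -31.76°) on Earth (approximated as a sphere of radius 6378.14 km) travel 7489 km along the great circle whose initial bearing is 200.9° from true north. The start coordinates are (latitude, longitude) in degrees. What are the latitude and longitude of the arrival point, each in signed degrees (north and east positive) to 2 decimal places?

-12.19°, -51.43°

Angular distance δ = d/R = 7489/6378.14 = 1.17417 rad; initial bearing θ = 3.5064 rad.
sin φ₂ = sin φ₁ cos δ + cos φ₁ sin δ cos θ = (0.7979)(0.3863) + (0.6028)(0.9224)(-0.9342) = -0.2112, so φ₂ = -12.19°.
Δλ = atan2(sin θ sin δ cos φ₁, cos δ − sin φ₁ sin φ₂) = atan2(-0.1983, 0.5548) = -19.672°.
λ₂ = -31.760° − 19.672° = -51.43°.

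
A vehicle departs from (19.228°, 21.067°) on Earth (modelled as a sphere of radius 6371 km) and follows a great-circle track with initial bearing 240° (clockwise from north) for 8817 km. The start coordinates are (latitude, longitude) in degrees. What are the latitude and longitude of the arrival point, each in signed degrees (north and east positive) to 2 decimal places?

Angular distance δ = d/R = 8817/6371 = 1.38393 rad; initial bearing θ = 4.1888 rad.
sin φ₂ = sin φ₁ cos δ + cos φ₁ sin δ cos θ = (0.3293)(0.1858) + (0.9442)(0.9826)(-0.5000) = -0.4027, so φ₂ = -23.75°.
Δλ = atan2(sin θ sin δ cos φ₁, cos δ − sin φ₁ sin φ₂) = atan2(-0.8035, 0.3184) = -68.382°.
λ₂ = 21.067° − 68.382° = -47.32°.

-23.75°, -47.32°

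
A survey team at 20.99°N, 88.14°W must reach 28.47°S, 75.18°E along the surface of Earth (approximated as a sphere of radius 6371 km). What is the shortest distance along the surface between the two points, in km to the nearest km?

With latitudes φ₁ = 20.990°, φ₂ = -28.470° and longitude difference Δλ = 163.320°:
cos c = sin φ₁ sin φ₂ + cos φ₁ cos φ₂ cos Δλ = (0.3582)(-0.4767) + (0.9336)(0.8791)(-0.9579) = -0.95696,
so c = arccos(-0.95696) = 2.84712 rad.
Distance = R·c = 6371 × 2.8471 ≈ 18139 km.

18139 km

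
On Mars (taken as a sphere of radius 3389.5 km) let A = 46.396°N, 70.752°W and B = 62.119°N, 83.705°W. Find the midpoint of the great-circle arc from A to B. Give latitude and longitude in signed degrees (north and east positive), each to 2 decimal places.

The central angle between A and B is δ = 0.3032 rad.
With f = 0.5, the slerp weights are sin((1−f)δ)/sin δ = 0.5058 and sin(fδ)/sin δ = 0.5058.
Weighted sum of the unit vectors: (0.5058)·(0.2274,-0.6511,0.7241) + (0.5058)·(0.0513,-0.4648,0.8839) = (0.1409, -0.5644, 0.8134).
Converting back: φ = atan2(z, √(x²+y²)) = 54.42°, λ = atan2(y, x) = -75.98°.

54.42°, -75.98°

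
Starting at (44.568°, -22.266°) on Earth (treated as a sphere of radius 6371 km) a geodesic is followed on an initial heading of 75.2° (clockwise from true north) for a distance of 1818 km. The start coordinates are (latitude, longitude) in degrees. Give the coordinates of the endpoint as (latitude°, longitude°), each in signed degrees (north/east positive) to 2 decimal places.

Angular distance δ = d/R = 1818/6371 = 0.28536 rad; initial bearing θ = 1.3125 rad.
sin φ₂ = sin φ₁ cos δ + cos φ₁ sin δ cos θ = (0.7018)(0.9596) + (0.7124)(0.2815)(0.2554) = 0.7246, so φ₂ = 46.44°.
Δλ = atan2(sin θ sin δ cos φ₁, cos δ − sin φ₁ sin φ₂) = atan2(0.1939, 0.4511) = 23.261°.
λ₂ = -22.266° + 23.261° = 0.99°.

46.44°, 0.99°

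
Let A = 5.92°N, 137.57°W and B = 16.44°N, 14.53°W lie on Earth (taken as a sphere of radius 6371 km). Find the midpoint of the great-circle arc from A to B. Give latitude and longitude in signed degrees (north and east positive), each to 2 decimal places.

Central angle δ = 2.0840 rad. Interpolating on the sphere with fraction f = 0.5:
P = [sin((1−f)δ)·A + sin(fδ)·B] / sin δ = 0.9911·A + 0.9911·B in Cartesian coordinates,
giving P = (0.1925, -0.9036, 0.3827), i.e. latitude 22.50°, longitude -77.97°.

22.50°, -77.97°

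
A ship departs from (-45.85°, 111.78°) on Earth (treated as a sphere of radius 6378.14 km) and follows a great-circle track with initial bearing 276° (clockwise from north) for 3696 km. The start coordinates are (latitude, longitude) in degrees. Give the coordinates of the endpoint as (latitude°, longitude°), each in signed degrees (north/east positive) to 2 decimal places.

Angular distance δ = d/R = 3696/6378.14 = 0.57948 rad; initial bearing θ = 4.8171 rad.
sin φ₂ = sin φ₁ cos δ + cos φ₁ sin δ cos θ = (-0.7175)(0.8367) + (0.6965)(0.5476)(0.1045) = -0.5605, so φ₂ = -34.09°.
Δλ = atan2(sin θ sin δ cos φ₁, cos δ − sin φ₁ sin φ₂) = atan2(-0.3793, 0.4346) = -41.117°.
λ₂ = 111.780° − 41.117° = 70.66°.

-34.09°, 70.66°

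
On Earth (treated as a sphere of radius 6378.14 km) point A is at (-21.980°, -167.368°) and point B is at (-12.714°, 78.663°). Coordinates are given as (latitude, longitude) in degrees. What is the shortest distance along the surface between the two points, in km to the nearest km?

Let φ₁ = -0.3836 rad, φ₂ = -0.2219 rad, and Δλ = -1.9891 rad.
Haversine: a = sin²(Δφ/2) + cos φ₁ cos φ₂ sin²(Δλ/2) = 0.0065 + (0.9273)(0.9755)(0.7031) = 0.64255.
Central angle c = 2·arcsin(√a) = 1.85991 rad.
Distance = R·c = 6378.14 × 1.8599 ≈ 11863 km.

11863 km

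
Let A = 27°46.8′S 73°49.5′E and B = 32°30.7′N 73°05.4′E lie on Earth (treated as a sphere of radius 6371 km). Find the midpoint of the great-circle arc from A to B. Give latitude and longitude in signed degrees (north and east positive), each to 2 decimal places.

Central angle δ = 1.0524 rad. Interpolating on the sphere with fraction f = 0.5:
P = [sin((1−f)δ)·A + sin(fδ)·B] / sin δ = 0.5782·A + 0.5782·B in Cartesian coordinates,
giving P = (0.2843, 0.9578, 0.0413), i.e. latitude 2.37°, longitude 73.47°.

2.37°, 73.47°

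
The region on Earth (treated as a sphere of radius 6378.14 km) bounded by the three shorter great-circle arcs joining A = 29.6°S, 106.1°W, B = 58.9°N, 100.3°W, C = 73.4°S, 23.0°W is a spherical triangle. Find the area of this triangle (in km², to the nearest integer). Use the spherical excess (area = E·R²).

33782844 km²

Side lengths (central angles): a = 2.4786, b = 1.0435, c = 1.5469 rad; semiperimeter s = 2.5345.
By l'Huilier's theorem, tan(E/4) = √[tan(s/2) tan((s−a)/2) tan((s−b)/2) tan((s−c)/2)], giving spherical excess E = 0.8304 rad.
Area = E·R² = 0.8304 × (6378.14)² ≈ 33782844 km².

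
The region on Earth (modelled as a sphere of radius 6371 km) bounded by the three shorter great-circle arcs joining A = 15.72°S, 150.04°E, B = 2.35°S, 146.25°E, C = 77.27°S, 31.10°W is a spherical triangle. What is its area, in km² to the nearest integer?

2859265 km²

Side lengths (central angles): a = 1.7517, b = 1.5186, c = 0.2423 rad; semiperimeter s = 1.7563.
By l'Huilier's theorem, tan(E/4) = √[tan(s/2) tan((s−a)/2) tan((s−b)/2) tan((s−c)/2)], giving spherical excess E = 0.0704 rad.
Area = E·R² = 0.0704 × (6371)² ≈ 2859265 km².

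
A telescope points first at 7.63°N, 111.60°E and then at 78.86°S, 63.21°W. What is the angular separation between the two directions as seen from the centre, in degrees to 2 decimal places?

Let φ₁ = 0.1332 rad, φ₂ = -1.3764 rad, and Δλ = -3.0510 rad.
Haversine: a = sin²(Δφ/2) + cos φ₁ cos φ₂ sin²(Δλ/2) = 0.4694 + (0.9911)(0.1932)(0.9980) = 0.66049.
Central angle c = 2·arcsin(√a) = 1.89757 rad.
So the angular separation is 108.72°.

108.72°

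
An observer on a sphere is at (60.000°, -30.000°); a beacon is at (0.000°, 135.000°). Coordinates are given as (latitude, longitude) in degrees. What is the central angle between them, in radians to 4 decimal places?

2.0748 rad

In radians: φ₁ = 1.0472, φ₂ = 0.0000, Δλ = 165.000° = 2.8798 rad.
Haversine: a = sin²(Δφ/2) + cos φ₁ cos φ₂ sin²(Δλ/2) = 0.2500 + (0.5000)(1.0000)(0.9830) = 0.74148.
Central angle c = 2·arcsin(√a) = 2.07483 rad.
So the angular separation is 2.0748 rad.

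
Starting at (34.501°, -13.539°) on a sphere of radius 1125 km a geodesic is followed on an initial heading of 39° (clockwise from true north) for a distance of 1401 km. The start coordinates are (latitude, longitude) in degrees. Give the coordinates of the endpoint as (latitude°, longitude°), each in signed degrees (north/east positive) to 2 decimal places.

Angular distance δ = d/R = 1401/1125 = 1.24533 rad; initial bearing θ = 0.6807 rad.
sin φ₂ = sin φ₁ cos δ + cos φ₁ sin δ cos θ = (0.5664)(0.3197) + (0.8241)(0.9475)(0.7771) = 0.7879, so φ₂ = 51.99°.
Δλ = atan2(sin θ sin δ cos φ₁, cos δ − sin φ₁ sin φ₂) = atan2(0.4914, -0.1266) = 104.443°.
λ₂ = -13.539° + 104.443° = 90.90°.

51.99°, 90.90°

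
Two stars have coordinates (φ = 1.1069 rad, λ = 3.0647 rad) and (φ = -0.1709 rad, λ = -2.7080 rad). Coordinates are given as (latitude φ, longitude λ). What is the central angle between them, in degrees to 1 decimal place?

76.5°

In radians: φ₁ = 1.1069, φ₂ = -0.1709, Δλ = 29.249° = 0.5105 rad.
cos c = sin φ₁ sin φ₂ + cos φ₁ cos φ₂ cos Δλ = (0.8943)(-0.1701) + (0.4474)(0.9854)(0.8725) = 0.23261,
so c = arccos(0.23261) = 1.33604 rad.
So the angular separation is 76.5°.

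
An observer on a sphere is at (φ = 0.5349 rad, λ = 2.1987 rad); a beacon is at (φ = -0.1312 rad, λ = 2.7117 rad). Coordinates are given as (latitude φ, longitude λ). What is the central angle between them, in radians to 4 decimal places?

0.8279 rad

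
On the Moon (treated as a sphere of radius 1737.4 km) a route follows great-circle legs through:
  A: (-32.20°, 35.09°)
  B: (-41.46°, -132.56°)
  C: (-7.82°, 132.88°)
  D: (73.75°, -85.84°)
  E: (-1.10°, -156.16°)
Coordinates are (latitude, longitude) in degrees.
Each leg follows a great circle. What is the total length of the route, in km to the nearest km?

11815 km

Leg A→B: central angle 1.8407 rad, distance 3198.1 km.
Leg B→C: central angle 1.5397 rad, distance 2675.1 km.
Leg C→D: central angle 1.9251 rad, distance 3344.6 km.
Leg D→E: central angle 1.4949 rad, distance 2597.3 km.
Total: 3198.1 + 2675.1 + 3344.6 + 2597.3 ≈ 11815 km.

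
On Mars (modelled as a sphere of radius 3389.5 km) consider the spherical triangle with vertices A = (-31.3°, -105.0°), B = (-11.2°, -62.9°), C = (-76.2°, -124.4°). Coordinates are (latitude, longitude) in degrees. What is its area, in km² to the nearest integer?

3784237 km²

Side lengths (central angles): a = 1.2658, b = 0.7999, c = 0.7629 rad; semiperimeter s = 1.4143.
By l'Huilier's theorem, tan(E/4) = √[tan(s/2) tan((s−a)/2) tan((s−b)/2) tan((s−c)/2)], giving spherical excess E = 0.3294 rad.
Area = E·R² = 0.3294 × (3389.5)² ≈ 3784237 km².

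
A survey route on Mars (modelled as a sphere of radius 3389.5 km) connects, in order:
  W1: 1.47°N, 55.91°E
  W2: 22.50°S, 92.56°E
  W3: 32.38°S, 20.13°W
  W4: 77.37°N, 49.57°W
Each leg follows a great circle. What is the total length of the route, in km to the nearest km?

14774 km

Leg W1→W2: central angle 0.7508 rad, distance 2544.7 km.
Leg W2→W3: central angle 1.6670 rad, distance 5650.2 km.
Leg W3→W4: central angle 1.9410 rad, distance 6578.9 km.
Total: 2544.7 + 5650.2 + 6578.9 ≈ 14774 km.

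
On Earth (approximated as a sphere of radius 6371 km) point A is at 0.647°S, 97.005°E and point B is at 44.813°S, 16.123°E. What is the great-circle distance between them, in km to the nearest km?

9239 km

Let φ₁ = -0.0113 rad, φ₂ = -0.7821 rad, and Δλ = -1.4117 rad.
cos c = sin φ₁ sin φ₂ + cos φ₁ cos φ₂ cos Δλ = (-0.0113)(-0.7048) + (0.9999)(0.7094)(0.1585) = 0.12037,
so c = arccos(0.12037) = 1.45013 rad.
Distance = R·c = 6371 × 1.4501 ≈ 9239 km.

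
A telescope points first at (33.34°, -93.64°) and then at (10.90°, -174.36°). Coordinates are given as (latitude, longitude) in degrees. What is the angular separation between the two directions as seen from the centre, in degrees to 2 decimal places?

With latitudes φ₁ = 33.340°, φ₂ = 10.900° and longitude difference Δλ = -80.720°:
cos c = sin φ₁ sin φ₂ + cos φ₁ cos φ₂ cos Δλ = (0.5496)(0.1891) + (0.8354)(0.9820)(0.1613) = 0.23622,
so c = arccos(0.23622) = 1.33233 rad.
So the angular separation is 76.34°.

76.34°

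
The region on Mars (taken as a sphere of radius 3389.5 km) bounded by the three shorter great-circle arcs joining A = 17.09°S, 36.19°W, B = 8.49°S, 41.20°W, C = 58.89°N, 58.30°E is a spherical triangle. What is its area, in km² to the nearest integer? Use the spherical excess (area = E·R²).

2254846 km²

Side lengths (central angles): a = 1.7831, b = 1.8653, c = 0.1726 rad; semiperimeter s = 1.9105.
By l'Huilier's theorem, tan(E/4) = √[tan(s/2) tan((s−a)/2) tan((s−b)/2) tan((s−c)/2)], giving spherical excess E = 0.1963 rad.
Area = E·R² = 0.1963 × (3389.5)² ≈ 2254846 km².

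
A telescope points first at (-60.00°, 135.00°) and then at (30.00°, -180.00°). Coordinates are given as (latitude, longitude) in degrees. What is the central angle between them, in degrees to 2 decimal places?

97.29°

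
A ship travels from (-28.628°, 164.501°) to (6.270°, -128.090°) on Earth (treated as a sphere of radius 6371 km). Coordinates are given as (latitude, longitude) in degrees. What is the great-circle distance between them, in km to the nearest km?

In radians: φ₁ = -0.4997, φ₂ = 0.1094, Δλ = 67.409° = 1.1765 rad.
Haversine: a = sin²(Δφ/2) + cos φ₁ cos φ₂ sin²(Δλ/2) = 0.0899 + (0.8777)(0.9940)(0.3079) = 0.35858.
Central angle c = 2·arcsin(√a) = 1.28404 rad.
Distance = R·c = 6371 × 1.2840 ≈ 8181 km.

8181 km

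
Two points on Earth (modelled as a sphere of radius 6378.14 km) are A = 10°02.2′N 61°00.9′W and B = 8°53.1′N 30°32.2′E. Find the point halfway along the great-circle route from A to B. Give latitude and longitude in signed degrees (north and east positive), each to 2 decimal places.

13.44°, -15.14°

Central angle δ = 1.5702 rad. Interpolating on the sphere with fraction f = 0.5:
P = [sin((1−f)δ)·A + sin(fδ)·B] / sin δ = 0.7069·A + 0.7069·B in Cartesian coordinates,
giving P = (0.9389, -0.2540, 0.2324), i.e. latitude 13.44°, longitude -15.14°.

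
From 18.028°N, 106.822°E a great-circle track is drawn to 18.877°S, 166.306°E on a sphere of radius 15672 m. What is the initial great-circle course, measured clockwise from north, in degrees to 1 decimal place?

With φ₁ = 0.3146, φ₂ = -0.3295, Δλ = 1.0382 rad, the forward-azimuth formula gives
θ = atan2( sin Δλ cos φ₂ , cos φ₁ sin φ₂ − sin φ₁ cos φ₂ cos Δλ ) = atan2(0.8152, -0.4563) = 119.24°.
So the initial bearing is 119.2°.

119.2°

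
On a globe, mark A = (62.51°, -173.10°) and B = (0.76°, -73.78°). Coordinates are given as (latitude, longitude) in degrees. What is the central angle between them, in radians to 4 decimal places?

In radians: φ₁ = 1.0910, φ₂ = 0.0133, Δλ = 99.320° = 1.7335 rad.
cos c = sin φ₁ sin φ₂ + cos φ₁ cos φ₂ cos Δλ = (0.8871)(0.0133) + (0.4616)(0.9999)(-0.1619) = -0.06298,
so c = arccos(-0.06298) = 1.63382 rad.
So the angular separation is 1.6338 rad.

1.6338 rad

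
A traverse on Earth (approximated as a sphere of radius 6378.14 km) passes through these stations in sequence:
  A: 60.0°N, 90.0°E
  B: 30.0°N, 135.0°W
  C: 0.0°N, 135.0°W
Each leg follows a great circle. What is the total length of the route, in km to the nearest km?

12547 km

Leg A→B: central angle 1.4436 rad, distance 9207.7 km.
Leg B→C: central angle 0.5236 rad, distance 3339.6 km.
Total: 9207.7 + 3339.6 ≈ 12547 km.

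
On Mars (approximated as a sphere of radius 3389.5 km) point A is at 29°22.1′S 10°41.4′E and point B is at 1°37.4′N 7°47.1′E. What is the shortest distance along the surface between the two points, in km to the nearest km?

1841 km

With latitudes φ₁ = -29.368°, φ₂ = 1.623° and longitude difference Δλ = -2.905°:
Haversine: a = sin²(Δφ/2) + cos φ₁ cos φ₂ sin²(Δλ/2) = 0.0714 + (0.8715)(0.9996)(0.0006) = 0.07194.
Central angle c = 2·arcsin(√a) = 0.54308 rad.
Distance = R·c = 3389.5 × 0.5431 ≈ 1841 km.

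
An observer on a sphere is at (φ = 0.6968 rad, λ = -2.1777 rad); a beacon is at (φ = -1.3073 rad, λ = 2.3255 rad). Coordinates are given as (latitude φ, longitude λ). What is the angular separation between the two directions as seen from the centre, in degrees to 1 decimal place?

With latitudes φ₁ = 39.924°, φ₂ = -74.903° and longitude difference Δλ = -101.986°:
Haversine: a = sin²(Δφ/2) + cos φ₁ cos φ₂ sin²(Δλ/2) = 0.7099 + (0.7669)(0.2605)(0.6038) = 0.83055.
Central angle c = 2·arcsin(√a) = 2.29308 rad.
So the angular separation is 131.4°.

131.4°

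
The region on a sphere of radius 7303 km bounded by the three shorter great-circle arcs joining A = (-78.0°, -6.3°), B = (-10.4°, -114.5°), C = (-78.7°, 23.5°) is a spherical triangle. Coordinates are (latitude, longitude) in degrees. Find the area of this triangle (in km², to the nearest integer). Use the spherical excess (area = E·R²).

Side lengths (central angles): a = 1.5370, b = 0.1046, c = 1.4579 rad; semiperimeter s = 1.5497.
By l'Huilier's theorem, tan(E/4) = √[tan(s/2) tan((s−a)/2) tan((s−b)/2) tan((s−c)/2)], giving spherical excess E = 0.0635 rad.
Area = E·R² = 0.0635 × (7303)² ≈ 3387304 km².

3387304 km²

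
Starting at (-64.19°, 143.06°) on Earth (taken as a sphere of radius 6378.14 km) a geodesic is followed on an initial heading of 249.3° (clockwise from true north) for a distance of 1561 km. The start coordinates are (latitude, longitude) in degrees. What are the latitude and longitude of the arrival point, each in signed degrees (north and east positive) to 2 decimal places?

Angular distance δ = d/R = 1561/6378.14 = 0.24474 rad; initial bearing θ = 4.3511 rad.
sin φ₂ = sin φ₁ cos δ + cos φ₁ sin δ cos θ = (-0.9002)(0.9702) + (0.4354)(0.2423)(-0.3535) = -0.9107, so φ₂ = -65.60°.
Δλ = atan2(sin θ sin δ cos φ₁, cos δ − sin φ₁ sin φ₂) = atan2(-0.0987, 0.1503) = -33.281°.
λ₂ = 143.060° − 33.281° = 109.78°.

-65.60°, 109.78°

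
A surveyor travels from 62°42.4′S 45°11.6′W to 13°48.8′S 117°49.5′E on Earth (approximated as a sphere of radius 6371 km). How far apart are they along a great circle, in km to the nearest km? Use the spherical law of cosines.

Let φ₁ = -1.0944 rad, φ₂ = -0.2411 rad, and Δλ = 2.8452 rad.
cos c = sin φ₁ sin φ₂ + cos φ₁ cos φ₂ cos Δλ = (-0.8887)(-0.2388) + (0.4585)(0.9711)(-0.9564) = -0.21369,
so c = arccos(-0.21369) = 1.78615 rad.
Distance = R·c = 6371 × 1.7861 ≈ 11380 km.

11380 km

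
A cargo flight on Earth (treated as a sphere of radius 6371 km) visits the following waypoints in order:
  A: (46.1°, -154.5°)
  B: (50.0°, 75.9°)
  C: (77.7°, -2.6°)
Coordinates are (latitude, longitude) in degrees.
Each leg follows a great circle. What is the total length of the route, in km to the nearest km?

12630 km

Leg A→B: central angle 1.2996 rad, distance 8279.9 km.
Leg B→C: central angle 0.6829 rad, distance 4350.6 km.
Total: 8279.9 + 4350.6 ≈ 12630 km.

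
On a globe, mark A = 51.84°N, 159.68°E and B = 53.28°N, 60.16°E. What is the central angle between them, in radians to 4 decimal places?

With latitudes φ₁ = 51.840°, φ₂ = 53.280° and longitude difference Δλ = -99.520°:
Haversine: a = sin²(Δφ/2) + cos φ₁ cos φ₂ sin²(Δλ/2) = 0.0002 + (0.6179)(0.5979)(0.5827) = 0.21542.
Central angle c = 2·arcsin(√a) = 0.96531 rad.
So the angular separation is 0.9653 rad.

0.9653 rad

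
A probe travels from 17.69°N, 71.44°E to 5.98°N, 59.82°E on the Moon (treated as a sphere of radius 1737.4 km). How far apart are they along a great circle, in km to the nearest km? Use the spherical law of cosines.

With latitudes φ₁ = 17.690°, φ₂ = 5.980° and longitude difference Δλ = -11.620°:
cos c = sin φ₁ sin φ₂ + cos φ₁ cos φ₂ cos Δλ = (0.3039)(0.1042) + (0.9527)(0.9946)(0.9795) = 0.95977,
so c = arccos(0.95977) = 0.28462 rad.
Distance = R·c = 1737.4 × 0.2846 ≈ 495 km.

495 km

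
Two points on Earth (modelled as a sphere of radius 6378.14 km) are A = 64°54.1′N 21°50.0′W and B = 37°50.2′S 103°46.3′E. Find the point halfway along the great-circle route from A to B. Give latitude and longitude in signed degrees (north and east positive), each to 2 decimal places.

24.43°, 71.34°

The central angle between A and B is δ = 2.4197 rad.
With f = 0.5, the slerp weights are sin((1−f)δ)/sin δ = 1.4157 and sin(fδ)/sin δ = 1.4157.
Weighted sum of the unit vectors: (1.4157)·(0.3937,-0.1578,0.9056) + (1.4157)·(-0.1880,0.7671,-0.6134) = (0.2913, 0.8626, 0.4136).
Converting back: φ = atan2(z, √(x²+y²)) = 24.43°, λ = atan2(y, x) = 71.34°.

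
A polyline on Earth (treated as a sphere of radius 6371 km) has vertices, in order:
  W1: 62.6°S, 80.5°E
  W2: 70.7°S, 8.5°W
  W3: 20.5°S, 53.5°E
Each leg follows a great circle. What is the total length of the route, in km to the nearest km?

10495 km

Leg W1→W2: central angle 0.5725 rad, distance 3647.1 km.
Leg W2→W3: central angle 1.0748 rad, distance 6847.9 km.
Total: 3647.1 + 6847.9 ≈ 10495 km.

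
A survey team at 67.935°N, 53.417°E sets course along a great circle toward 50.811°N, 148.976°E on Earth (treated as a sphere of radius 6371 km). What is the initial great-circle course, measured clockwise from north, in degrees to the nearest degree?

61°

Δλ = 95.559° = 1.6678 rad.
y = sin Δλ · cos φ₂ = (0.9953)(0.6319) = 0.6289
x = cos φ₁ sin φ₂ − sin φ₁ cos φ₂ cos Δλ = (0.3757)(0.7751) − (0.9268)(0.6319)(-0.0969) = 0.3479
θ = atan2(y, x) = 61.05°, so the bearing is 61°.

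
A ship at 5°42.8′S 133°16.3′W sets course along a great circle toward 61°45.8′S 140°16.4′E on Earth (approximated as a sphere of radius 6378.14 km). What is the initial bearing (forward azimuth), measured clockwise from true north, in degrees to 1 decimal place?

208.4°

With φ₁ = -0.0997, φ₂ = -1.0780, Δλ = -1.5089 rad, the forward-azimuth formula gives
θ = atan2( sin Δλ cos φ₂ , cos φ₁ sin φ₂ − sin φ₁ cos φ₂ cos Δλ ) = atan2(-0.4722, -0.8737) = -151.61°.
Adding 360° brings this into [0°, 360°): 208.4°.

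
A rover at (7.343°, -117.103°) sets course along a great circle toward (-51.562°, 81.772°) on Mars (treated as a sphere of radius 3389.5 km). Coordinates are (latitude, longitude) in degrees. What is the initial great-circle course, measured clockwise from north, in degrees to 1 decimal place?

196.0°

Δλ = -161.125° = -2.8122 rad.
y = sin Δλ · cos φ₂ = (-0.3235)(0.6217) = -0.2011
x = cos φ₁ sin φ₂ − sin φ₁ cos φ₂ cos Δλ = (0.9918)(-0.7833) − (0.1278)(0.6217)(-0.9462) = -0.7017
θ = atan2(y, x) = -164.01°; adding 360° gives 196.0°.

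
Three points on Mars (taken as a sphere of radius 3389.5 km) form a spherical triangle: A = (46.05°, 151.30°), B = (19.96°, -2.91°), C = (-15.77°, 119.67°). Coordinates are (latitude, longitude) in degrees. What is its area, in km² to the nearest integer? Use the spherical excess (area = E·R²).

23578251 km²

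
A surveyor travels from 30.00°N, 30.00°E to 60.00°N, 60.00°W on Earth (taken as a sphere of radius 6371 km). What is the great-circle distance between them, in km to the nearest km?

7154 km

In radians: φ₁ = 0.5236, φ₂ = 1.0472, Δλ = -90.000° = -1.5708 rad.
Haversine: a = sin²(Δφ/2) + cos φ₁ cos φ₂ sin²(Δλ/2) = 0.0670 + (0.8660)(0.5000)(0.5000) = 0.28349.
Central angle c = 2·arcsin(√a) = 1.12296 rad.
Distance = R·c = 6371 × 1.1230 ≈ 7154 km.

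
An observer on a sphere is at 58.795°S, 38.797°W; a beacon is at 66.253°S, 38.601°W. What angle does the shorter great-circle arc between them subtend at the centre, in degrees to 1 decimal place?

7.5°

With latitudes φ₁ = -58.795°, φ₂ = -66.253° and longitude difference Δλ = 0.196°:
Haversine: a = sin²(Δφ/2) + cos φ₁ cos φ₂ sin²(Δλ/2) = 0.0042 + (0.5181)(0.4027)(0.0000) = 0.00423.
Central angle c = 2·arcsin(√a) = 0.13018 rad.
So the angular separation is 7.5°.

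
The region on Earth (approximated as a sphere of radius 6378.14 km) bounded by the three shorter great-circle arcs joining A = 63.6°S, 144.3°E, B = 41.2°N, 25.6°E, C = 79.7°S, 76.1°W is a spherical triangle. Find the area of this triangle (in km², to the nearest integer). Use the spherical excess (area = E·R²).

Side lengths (central angles): a = 2.3122, b = 0.6081, c = 2.4198 rad; semiperimeter s = 2.6701.
By l'Huilier's theorem, tan(E/4) = √[tan(s/2) tan((s−a)/2) tan((s−b)/2) tan((s−c)/2)], giving spherical excess E = 1.5136 rad.
Area = E·R² = 1.5136 × (6378.14)² ≈ 61575569 km².

61575569 km²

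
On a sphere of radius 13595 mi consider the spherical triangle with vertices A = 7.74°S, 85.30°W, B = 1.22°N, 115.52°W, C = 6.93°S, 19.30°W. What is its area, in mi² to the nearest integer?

15713035 mi²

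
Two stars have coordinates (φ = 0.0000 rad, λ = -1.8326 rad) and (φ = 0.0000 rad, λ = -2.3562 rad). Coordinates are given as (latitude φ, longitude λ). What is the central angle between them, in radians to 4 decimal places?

0.5236 rad

Let φ₁ = 0.0000 rad, φ₂ = 0.0000 rad, and Δλ = -0.5236 rad.
cos c = sin φ₁ sin φ₂ + cos φ₁ cos φ₂ cos Δλ = (0.0000)(0.0000) + (1.0000)(1.0000)(0.8660) = 0.86602,
so c = arccos(0.86602) = 0.52360 rad.
So the angular separation is 0.5236 rad.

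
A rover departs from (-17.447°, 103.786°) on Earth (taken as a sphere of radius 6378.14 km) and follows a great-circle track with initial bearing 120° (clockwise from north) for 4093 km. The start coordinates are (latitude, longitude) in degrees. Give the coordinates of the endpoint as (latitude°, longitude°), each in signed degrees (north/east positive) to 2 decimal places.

-31.72°, 141.33°

Angular distance δ = d/R = 4093/6378.14 = 0.64172 rad; initial bearing θ = 2.0944 rad.
sin φ₂ = sin φ₁ cos δ + cos φ₁ sin δ cos θ = (-0.2998)(0.8011) + (0.9540)(0.5986)(-0.5000) = -0.5257, so φ₂ = -31.72°.
Δλ = atan2(sin θ sin δ cos φ₁, cos δ − sin φ₁ sin φ₂) = atan2(0.4945, 0.6434) = 37.545°.
λ₂ = 103.786° + 37.545° = 141.33°.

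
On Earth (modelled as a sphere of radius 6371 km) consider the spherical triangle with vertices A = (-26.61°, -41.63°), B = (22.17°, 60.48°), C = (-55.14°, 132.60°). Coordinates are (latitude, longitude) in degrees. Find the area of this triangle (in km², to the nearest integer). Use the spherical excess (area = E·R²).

Side lengths (central angles): a = 1.7185, b = 1.7122, c = 1.9206 rad; semiperimeter s = 2.6756.
By l'Huilier's theorem, tan(E/4) = √[tan(s/2) tan((s−a)/2) tan((s−b)/2) tan((s−c)/2)], giving spherical excess E = 2.3701 rad.
Area = E·R² = 2.3701 × (6371)² ≈ 96202566 km².

96202566 km²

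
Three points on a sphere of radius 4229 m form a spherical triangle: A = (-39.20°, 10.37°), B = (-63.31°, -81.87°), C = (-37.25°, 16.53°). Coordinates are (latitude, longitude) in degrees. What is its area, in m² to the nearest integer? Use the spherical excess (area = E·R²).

Side lengths (central angles): a = 1.0603, b = 0.0910, c = 0.9871 rad; semiperimeter s = 1.0693.
By l'Huilier's theorem, tan(E/4) = √[tan(s/2) tan((s−a)/2) tan((s−b)/2) tan((s−c)/2)], giving spherical excess E = 0.0304 rad.
Area = E·R² = 0.0304 × (4229)² ≈ 543396 m².

543396 m²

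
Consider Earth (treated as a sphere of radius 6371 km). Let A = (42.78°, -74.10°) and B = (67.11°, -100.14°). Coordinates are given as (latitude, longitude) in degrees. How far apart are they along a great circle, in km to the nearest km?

3123 km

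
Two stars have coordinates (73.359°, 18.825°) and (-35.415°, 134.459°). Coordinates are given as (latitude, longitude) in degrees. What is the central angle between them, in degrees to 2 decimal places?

In radians: φ₁ = 1.2804, φ₂ = -0.6181, Δλ = 115.634° = 2.0182 rad.
Haversine: a = sin²(Δφ/2) + cos φ₁ cos φ₂ sin²(Δλ/2) = 0.6609 + (0.2864)(0.8150)(0.7163) = 0.82810.
Central angle c = 2·arcsin(√a) = 2.28656 rad.
So the angular separation is 131.01°.

131.01°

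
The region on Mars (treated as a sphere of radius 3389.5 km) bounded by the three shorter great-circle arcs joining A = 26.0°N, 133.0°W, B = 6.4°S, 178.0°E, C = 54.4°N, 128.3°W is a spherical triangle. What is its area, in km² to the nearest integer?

2904825 km²

Side lengths (central angles): a = 1.3162, b = 0.4994, c = 1.0038 rad; semiperimeter s = 1.4097.
By l'Huilier's theorem, tan(E/4) = √[tan(s/2) tan((s−a)/2) tan((s−b)/2) tan((s−c)/2)], giving spherical excess E = 0.2528 rad.
Area = E·R² = 0.2528 × (3389.5)² ≈ 2904825 km².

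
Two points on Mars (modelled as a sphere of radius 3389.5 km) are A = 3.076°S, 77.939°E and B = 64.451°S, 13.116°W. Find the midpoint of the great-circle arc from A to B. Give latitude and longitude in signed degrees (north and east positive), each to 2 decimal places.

The central angle between A and B is δ = 1.5303 rad.
With f = 0.5, the slerp weights are sin((1−f)δ)/sin δ = 0.6932 and sin(fδ)/sin δ = 0.6932.
Weighted sum of the unit vectors: (0.6932)·(0.2087,0.9765,-0.0537) + (0.6932)·(0.4200,-0.0979,-0.9022) = (0.4358, 0.6091, -0.6626).
Converting back: φ = atan2(z, √(x²+y²)) = -41.50°, λ = atan2(y, x) = 54.42°.

-41.50°, 54.42°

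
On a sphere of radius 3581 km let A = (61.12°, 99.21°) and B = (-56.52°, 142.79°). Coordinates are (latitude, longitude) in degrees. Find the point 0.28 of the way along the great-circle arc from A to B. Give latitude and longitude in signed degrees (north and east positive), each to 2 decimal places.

Central angle δ = 2.1381 rad. Interpolating on the sphere with fraction f = 0.28:
P = [sin((1−f)δ)·A + sin(fδ)·B] / sin δ = 1.1851·A + 0.6682·B in Cartesian coordinates,
giving P = (-0.3852, 0.7879, 0.4804), i.e. latitude 28.71°, longitude 116.05°.

28.71°, 116.05°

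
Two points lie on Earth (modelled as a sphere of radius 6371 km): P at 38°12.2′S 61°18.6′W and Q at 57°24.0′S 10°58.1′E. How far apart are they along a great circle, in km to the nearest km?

With latitudes φ₁ = -38.203°, φ₂ = -57.400° and longitude difference Δλ = 72.278°:
Haversine: a = sin²(Δφ/2) + cos φ₁ cos φ₂ sin²(Δλ/2) = 0.0278 + (0.7858)(0.5388)(0.3478) = 0.17505.
Central angle c = 2·arcsin(√a) = 0.86335 rad.
Distance = R·c = 6371 × 0.8634 ≈ 5500 km.

5500 km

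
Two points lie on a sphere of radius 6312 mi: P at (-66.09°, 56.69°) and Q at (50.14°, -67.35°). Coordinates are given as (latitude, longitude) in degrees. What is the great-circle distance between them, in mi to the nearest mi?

Let φ₁ = -1.1535 rad, φ₂ = 0.8751 rad, and Δλ = -2.1649 rad.
Haversine: a = sin²(Δφ/2) + cos φ₁ cos φ₂ sin²(Δλ/2) = 0.7210 + (0.4053)(0.6409)(0.7799) = 0.92357.
Central angle c = 2·arcsin(√a) = 2.58139 rad.
Distance = R·c = 6312 × 2.5814 ≈ 16294 mi.

16294 mi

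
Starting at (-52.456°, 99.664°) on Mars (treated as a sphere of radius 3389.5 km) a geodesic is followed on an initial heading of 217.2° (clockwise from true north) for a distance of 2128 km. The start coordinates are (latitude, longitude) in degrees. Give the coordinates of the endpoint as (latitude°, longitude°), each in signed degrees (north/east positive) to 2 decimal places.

-67.94°, 28.65°

Angular distance δ = d/R = 2128/3389.5 = 0.62782 rad; initial bearing θ = 3.7909 rad.
sin φ₂ = sin φ₁ cos δ + cos φ₁ sin δ cos θ = (-0.7929)(0.8093) + (0.6094)(0.5874)(-0.7965) = -0.9268, so φ₂ = -67.94°.
Δλ = atan2(sin θ sin δ cos φ₁, cos δ − sin φ₁ sin φ₂) = atan2(-0.2164, 0.0745) = -71.011°.
λ₂ = 99.664° − 71.011° = 28.65°.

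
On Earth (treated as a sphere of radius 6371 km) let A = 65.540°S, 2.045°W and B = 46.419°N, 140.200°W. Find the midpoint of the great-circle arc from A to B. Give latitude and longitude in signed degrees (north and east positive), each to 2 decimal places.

-21.55°, -104.25°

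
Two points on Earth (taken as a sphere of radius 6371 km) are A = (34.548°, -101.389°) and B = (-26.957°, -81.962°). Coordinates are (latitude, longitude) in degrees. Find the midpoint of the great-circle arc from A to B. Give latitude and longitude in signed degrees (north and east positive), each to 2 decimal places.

3.85°, -91.29°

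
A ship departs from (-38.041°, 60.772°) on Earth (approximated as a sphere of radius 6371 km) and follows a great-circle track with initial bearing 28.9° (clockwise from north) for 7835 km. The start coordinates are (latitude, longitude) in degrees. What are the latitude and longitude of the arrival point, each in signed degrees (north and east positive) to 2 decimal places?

26.34°, 91.32°

Angular distance δ = d/R = 7835/6371 = 1.22979 rad; initial bearing θ = 0.5044 rad.
sin φ₂ = sin φ₁ cos δ + cos φ₁ sin δ cos θ = (-0.6162)(0.3344) + (0.7876)(0.9424)(0.8755) = 0.4437, so φ₂ = 26.34°.
Δλ = atan2(sin θ sin δ cos φ₁, cos δ − sin φ₁ sin φ₂) = atan2(0.3587, 0.6079) = 30.545°.
λ₂ = 60.772° + 30.545° = 91.32°.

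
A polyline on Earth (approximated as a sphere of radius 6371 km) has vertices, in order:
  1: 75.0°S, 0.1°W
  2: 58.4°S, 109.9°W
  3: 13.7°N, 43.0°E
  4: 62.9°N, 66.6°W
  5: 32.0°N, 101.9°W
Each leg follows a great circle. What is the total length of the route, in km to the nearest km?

32743 km

Leg 1→2: central angle 0.6813 rad, distance 4340.4 km.
Leg 2→3: central angle 2.2849 rad, distance 14556.8 km.
Leg 3→4: central angle 1.5084 rad, distance 9609.9 km.
Leg 4→5: central angle 0.6648 rad, distance 4235.5 km.
Total: 4340.4 + 14556.8 + 9609.9 + 4235.5 ≈ 32743 km.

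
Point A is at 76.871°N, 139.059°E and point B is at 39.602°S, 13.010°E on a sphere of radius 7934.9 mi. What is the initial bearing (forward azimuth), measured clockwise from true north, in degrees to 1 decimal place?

Δλ = -126.049° = -2.2000 rad.
y = sin Δλ · cos φ₂ = (-0.8085)(0.7705) = -0.6230
x = cos φ₁ sin φ₂ − sin φ₁ cos φ₂ cos Δλ = (0.2271)(-0.6375) − (0.9739)(0.7705)(-0.5885) = 0.2968
θ = atan2(y, x) = -64.53°; adding 360° gives 295.5°.

295.5°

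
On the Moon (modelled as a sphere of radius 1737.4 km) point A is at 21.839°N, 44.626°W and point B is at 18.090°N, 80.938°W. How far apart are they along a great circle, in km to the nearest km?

In radians: φ₁ = 0.3812, φ₂ = 0.3157, Δλ = -36.312° = -0.6338 rad.
cos c = sin φ₁ sin φ₂ + cos φ₁ cos φ₂ cos Δλ = (0.3720)(0.3105) + (0.9282)(0.9506)(0.8058) = 0.82651,
so c = arccos(0.82651) = 0.59791 rad.
Distance = R·c = 1737.4 × 0.5979 ≈ 1039 km.

1039 km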